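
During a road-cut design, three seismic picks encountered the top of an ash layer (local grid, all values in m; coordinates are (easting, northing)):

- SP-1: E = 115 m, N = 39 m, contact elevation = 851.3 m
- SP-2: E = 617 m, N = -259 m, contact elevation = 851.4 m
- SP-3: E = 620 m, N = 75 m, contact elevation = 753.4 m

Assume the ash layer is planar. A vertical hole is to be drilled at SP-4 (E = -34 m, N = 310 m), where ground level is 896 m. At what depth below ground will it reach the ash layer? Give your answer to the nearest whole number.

Let the plane be z = a·E + b·N + c.
SP-2−SP-1: 502a − 298b = 0.1;  SP-3−SP-1: 505a + 36b = −97.9.
Solving gives a = −0.17306, b = −0.29186.
Then c = 851.3 − a·115 − b·39 = 882.58.
At (-34, 310): z_contact = 5.9 − 90.5 + 882.58 = 798.0 m.
Depth below ground = 896 − 798.0 = 98 m.

98 m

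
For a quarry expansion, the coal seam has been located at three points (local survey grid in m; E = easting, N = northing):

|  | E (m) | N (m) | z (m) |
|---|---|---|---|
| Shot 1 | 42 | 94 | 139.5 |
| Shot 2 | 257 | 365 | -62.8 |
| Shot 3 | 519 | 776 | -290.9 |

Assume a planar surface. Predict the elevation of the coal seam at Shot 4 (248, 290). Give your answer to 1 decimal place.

Two edge vectors: Shot 1→Shot 2 = (215, 271, -202.3), Shot 1→Shot 3 = (477, 682, -430.4).
Normal n = (Shot 1→Shot 2) × (Shot 1→Shot 3) = (21330.2, -3961.1, 17363).
So ∂z/∂E = −n_x/n_z = −1.22849 and ∂z/∂N = −n_y/n_z = 0.22813.
Intercept c from Shot 1: 139.5 + 51.60 − 21.44 = 169.65.
At (248, 290): z = −304.7 + 66.2 + 169.65 = -68.9 m.

-68.9 m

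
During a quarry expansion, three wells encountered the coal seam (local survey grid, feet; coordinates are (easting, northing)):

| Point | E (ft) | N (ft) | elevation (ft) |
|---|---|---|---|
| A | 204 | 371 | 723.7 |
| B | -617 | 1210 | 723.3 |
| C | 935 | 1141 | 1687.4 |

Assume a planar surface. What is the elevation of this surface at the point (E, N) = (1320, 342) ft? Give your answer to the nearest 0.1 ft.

1430.0 ft

Two edge vectors: A→B = (-821, 839, -0.4), A→C = (731, 770, 963.7).
Normal n = (A→B) × (A→C) = (808852.3, 790905.3, -1245479).
So ∂z/∂E = −n_x/n_z = 0.649431 and ∂z/∂N = −n_y/n_z = 0.635021.
Intercept c from A: 723.7 − 132.48 − 235.59 = 355.62.
At (1320, 342): z = 857.2 + 217.2 + 355.62 = 1430.0 ft.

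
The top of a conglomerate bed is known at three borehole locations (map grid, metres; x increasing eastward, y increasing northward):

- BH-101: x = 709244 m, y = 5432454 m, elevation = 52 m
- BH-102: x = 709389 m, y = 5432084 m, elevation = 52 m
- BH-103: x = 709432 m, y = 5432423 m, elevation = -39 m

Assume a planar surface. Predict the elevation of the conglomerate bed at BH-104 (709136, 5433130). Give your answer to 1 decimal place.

Two edge vectors: BH-101→BH-102 = (145, -370, 0), BH-101→BH-103 = (188, -31, -91).
Normal n = (BH-101→BH-102) × (BH-101→BH-103) = (33670, 13195, 65065).
So ∂z/∂x = −n_x/n_z = −0.517482517 and ∂z/∂y = −n_y/n_z = −0.202797203.
Intercept c from BH-101: 52 + 367021.37 + 1101686.48 = 1468759.85.
At (709136, 5433130): z = −366965.5 − 1101823.6 + 1468759.85 = -29.2 m.

-29.2 m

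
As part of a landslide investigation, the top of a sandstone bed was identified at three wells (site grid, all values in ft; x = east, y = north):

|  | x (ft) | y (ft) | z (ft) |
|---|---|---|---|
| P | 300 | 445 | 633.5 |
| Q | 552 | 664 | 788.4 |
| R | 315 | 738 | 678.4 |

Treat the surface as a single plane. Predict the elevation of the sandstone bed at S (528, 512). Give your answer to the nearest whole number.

Two edge vectors: P→Q = (252, 219, 154.9), P→R = (15, 293, 44.9).
Normal n = (P→Q) × (P→R) = (-35552.6, -8991.3, 70551).
So ∂z/∂x = −n_x/n_z = 0.50393 and ∂z/∂y = −n_y/n_z = 0.12744.
Intercept c from P: 633.5 − 151.18 − 56.71 = 425.61.
At (528, 512): z = 266.1 + 65.3 + 425.61 = 756.9 ft.

757 ft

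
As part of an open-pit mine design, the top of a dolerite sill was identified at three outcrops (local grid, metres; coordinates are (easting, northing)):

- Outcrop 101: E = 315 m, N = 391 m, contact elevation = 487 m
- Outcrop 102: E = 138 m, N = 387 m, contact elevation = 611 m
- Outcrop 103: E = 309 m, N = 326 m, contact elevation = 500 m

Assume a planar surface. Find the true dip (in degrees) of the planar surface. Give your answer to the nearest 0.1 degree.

35.4°

Two edge vectors: Outcrop 101→Outcrop 102 = (-177, -4, 124), Outcrop 101→Outcrop 103 = (-6, -65, 13).
Normal n = (Outcrop 101→Outcrop 102) × (Outcrop 101→Outcrop 103) = (8008, 1557, 11481).
So ∂z/∂E = −n_x/n_z = −0.69750 and ∂z/∂N = −n_y/n_z = −0.13562.
Gradient magnitude |∇z| = √(a² + b²) = √(0.48651 + 0.01839) = 0.71056.
True dip = arctan(0.71056) = 35.4°, dipping toward E (azimuth ≈ 079°).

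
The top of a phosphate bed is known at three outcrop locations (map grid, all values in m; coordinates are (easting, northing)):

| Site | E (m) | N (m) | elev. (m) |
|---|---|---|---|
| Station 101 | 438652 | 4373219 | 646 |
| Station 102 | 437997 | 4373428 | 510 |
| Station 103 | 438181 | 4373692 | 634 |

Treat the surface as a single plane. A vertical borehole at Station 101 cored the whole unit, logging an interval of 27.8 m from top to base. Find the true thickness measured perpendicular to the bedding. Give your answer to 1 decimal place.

25.9 m

Two edge vectors: Station 101→Station 102 = (-655, 209, -136), Station 101→Station 103 = (-471, 473, -12).
Normal n = (Station 101→Station 102) × (Station 101→Station 103) = (61820, 56196, -211376).
So ∂z/∂E = −n_x/n_z = 0.29246 and ∂z/∂N = −n_y/n_z = 0.26586.
|∇z| = √(a²+b²) = 0.39524, so dip δ = arctan(0.39524) = 21.57°.
True thickness = vertical thickness × cos δ = 27.8 × cos 21.57° = 25.9 m.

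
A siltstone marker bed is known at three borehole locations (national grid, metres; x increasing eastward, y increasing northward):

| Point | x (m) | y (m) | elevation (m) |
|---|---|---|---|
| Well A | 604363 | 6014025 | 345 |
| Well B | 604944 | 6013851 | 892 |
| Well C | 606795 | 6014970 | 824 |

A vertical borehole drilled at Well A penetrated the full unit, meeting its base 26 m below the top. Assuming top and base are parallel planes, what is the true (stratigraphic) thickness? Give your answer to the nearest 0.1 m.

16.3 m

Two edge vectors: Well A→Well B = (581, -174, 547), Well A→Well C = (2432, 945, 479).
Normal n = (Well A→Well B) × (Well A→Well C) = (-600261, 1052005, 972213).
So ∂z/∂x = −n_x/n_z = 0.61742 and ∂z/∂y = −n_y/n_z = −1.08207.
|∇z| = √(a²+b²) = 1.24583, so dip δ = arctan(1.24583) = 51.25°.
True thickness = vertical thickness × cos δ = 26 × cos 51.25° = 16.3 m.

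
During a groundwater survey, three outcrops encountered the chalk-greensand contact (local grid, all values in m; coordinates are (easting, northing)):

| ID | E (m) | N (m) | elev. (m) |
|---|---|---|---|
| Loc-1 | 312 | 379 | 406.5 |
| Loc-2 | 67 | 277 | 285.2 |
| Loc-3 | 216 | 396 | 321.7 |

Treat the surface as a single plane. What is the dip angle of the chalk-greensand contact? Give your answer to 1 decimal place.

Two edge vectors: Loc-1→Loc-2 = (-245, -102, -121.3), Loc-1→Loc-3 = (-96, 17, -84.8).
Normal n = (Loc-1→Loc-2) × (Loc-1→Loc-3) = (10711.7, -9131.2, -13957).
So ∂z/∂E = −n_x/n_z = 0.76748 and ∂z/∂N = −n_y/n_z = −0.65424.
Gradient magnitude |∇z| = √(a² + b²) = √(0.58902 + 0.42803) = 1.00849.
True dip = arctan(1.00849) = 45.2°, dipping toward NW (azimuth ≈ 310°).

45.2°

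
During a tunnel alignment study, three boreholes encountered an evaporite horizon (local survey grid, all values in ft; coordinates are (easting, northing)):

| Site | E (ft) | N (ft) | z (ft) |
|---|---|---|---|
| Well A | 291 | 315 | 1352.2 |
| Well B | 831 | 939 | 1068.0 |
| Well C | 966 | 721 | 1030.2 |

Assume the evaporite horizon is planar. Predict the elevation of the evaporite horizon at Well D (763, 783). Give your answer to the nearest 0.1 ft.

Let the plane be z = a·E + b·N + c.
Well B−Well A: 540a + 624b = −284.2;  Well C−Well A: 675a + 406b = −322.
Solving gives a = −0.42356, b = −0.08890.
Then c = 1352.2 − a·291 − b·315 = 1503.46.
At (763, 783): z = −323.2 − 69.6 + 1503.46 = 1110.7 ft.

1110.7 ft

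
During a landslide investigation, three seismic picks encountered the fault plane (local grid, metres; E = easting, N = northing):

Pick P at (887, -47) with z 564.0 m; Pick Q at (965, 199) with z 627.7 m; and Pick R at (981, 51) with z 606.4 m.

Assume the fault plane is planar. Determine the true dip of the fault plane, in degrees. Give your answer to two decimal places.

Let the plane be z = a·E + b·N + c.
Pick Q−Pick P: 78a + 246b = 63.7;  Pick R−Pick P: 94a + 98b = 42.4.
Solving gives a = 0.27053, b = 0.17317.
Gradient magnitude |∇z| = √(a² + b²) = √(0.07319 + 0.02999) = 0.32120.
True dip = arctan(0.32120) = 17.81°, dipping toward WSW (azimuth ≈ 237°).

17.81°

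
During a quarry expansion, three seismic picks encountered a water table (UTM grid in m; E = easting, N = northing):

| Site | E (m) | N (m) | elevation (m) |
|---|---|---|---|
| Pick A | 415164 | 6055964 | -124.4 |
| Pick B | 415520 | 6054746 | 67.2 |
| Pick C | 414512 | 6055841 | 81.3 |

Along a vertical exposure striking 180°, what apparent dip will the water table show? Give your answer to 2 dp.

13.30°

Two edge vectors: Pick A→Pick B = (356, -1218, 191.6), Pick A→Pick C = (-652, -123, 205.7).
Normal n = (Pick A→Pick B) × (Pick A→Pick C) = (-226975.8, -198152.4, -837924).
So ∂z/∂E = −n_x/n_z = −0.27088 and ∂z/∂N = −n_y/n_z = −0.23648.
Unit vector along 180° is (sin 180°, cos 180°) = (0.0000, -1.0000).
Slope in that direction = a·(0.0000) + b·(-1.0000) = 0.23648.
Apparent dip = arctan|0.23648| = 13.30° (true dip is 19.8°, so apparent ≤ true as expected).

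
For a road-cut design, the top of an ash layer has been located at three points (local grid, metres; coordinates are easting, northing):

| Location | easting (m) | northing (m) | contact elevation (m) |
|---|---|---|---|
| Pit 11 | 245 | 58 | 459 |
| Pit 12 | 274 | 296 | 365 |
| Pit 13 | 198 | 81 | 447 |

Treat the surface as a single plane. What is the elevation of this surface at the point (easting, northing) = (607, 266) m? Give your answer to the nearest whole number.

397 m

Two edge vectors: Pit 11→Pit 12 = (29, 238, -94), Pit 11→Pit 13 = (-47, 23, -12).
Normal n = (Pit 11→Pit 12) × (Pit 11→Pit 13) = (-694, 4766, 11853).
So ∂z/∂easting = −n_x/n_z = 0.05855 and ∂z/∂northing = −n_y/n_z = −0.40209.
Intercept c from Pit 11: 459 − 14.34 + 23.32 = 467.98.
At (607, 266): z = 35.5 − 107.0 + 467.98 = 396.6 m.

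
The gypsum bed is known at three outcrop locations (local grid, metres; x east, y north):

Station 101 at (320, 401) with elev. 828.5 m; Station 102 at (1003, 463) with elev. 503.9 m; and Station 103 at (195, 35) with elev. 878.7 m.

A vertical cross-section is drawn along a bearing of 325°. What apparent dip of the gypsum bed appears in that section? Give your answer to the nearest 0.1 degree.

16.4°

Two edge vectors: Station 101→Station 102 = (683, 62, -324.6), Station 101→Station 103 = (-125, -366, 50.2).
Normal n = (Station 101→Station 102) × (Station 101→Station 103) = (-115691.2, 6288.4, -242228).
So ∂z/∂x = −n_x/n_z = −0.47761 and ∂z/∂y = −n_y/n_z = 0.02596.
Unit vector along 325° is (sin 325°, cos 325°) = (-0.5736, 0.8192).
Slope in that direction = a·(-0.5736) + b·(0.8192) = 0.29521.
Apparent dip = arctan|0.29521| = 16.4° (true dip is 25.6°, so apparent ≤ true as expected).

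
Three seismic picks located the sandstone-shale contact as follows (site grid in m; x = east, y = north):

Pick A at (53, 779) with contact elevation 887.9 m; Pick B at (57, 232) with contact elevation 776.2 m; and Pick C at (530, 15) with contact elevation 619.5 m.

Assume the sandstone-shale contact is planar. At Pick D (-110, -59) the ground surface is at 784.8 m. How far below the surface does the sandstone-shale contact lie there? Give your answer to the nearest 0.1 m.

Let the plane be z = a·x + b·y + c.
Pick B−Pick A: 4a − 547b = −111.7;  Pick C−Pick A: 477a − 764b = −268.4.
Solving gives a = −0.23841, b = 0.20246.
Then c = 887.9 − a·53 − b·779 = 742.82.
At (-110, -59): z_contact = 26.22 − 11.95 + 742.82 = 757.10 m.
Depth below ground = 784.8 − 757.10 = 27.7 m.

27.7 m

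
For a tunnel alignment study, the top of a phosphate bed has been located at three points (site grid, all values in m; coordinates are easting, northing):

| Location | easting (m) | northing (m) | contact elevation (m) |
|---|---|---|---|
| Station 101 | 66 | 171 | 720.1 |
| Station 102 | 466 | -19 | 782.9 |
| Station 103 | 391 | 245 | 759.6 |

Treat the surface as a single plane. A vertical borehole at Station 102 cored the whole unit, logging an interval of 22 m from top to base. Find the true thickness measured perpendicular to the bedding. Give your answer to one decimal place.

Let the plane be z = a·easting + b·northing + c.
Station 102−Station 101: 400a − 190b = 62.8;  Station 103−Station 101: 325a + 74b = 39.5.
Solving gives a = 0.13303, b = −0.05047.
|∇z| = √(a²+b²) = 0.14228, so dip δ = arctan(0.14228) = 8.10°.
True thickness = vertical thickness × cos δ = 22 × cos 8.10° = 21.8 m.

21.8 m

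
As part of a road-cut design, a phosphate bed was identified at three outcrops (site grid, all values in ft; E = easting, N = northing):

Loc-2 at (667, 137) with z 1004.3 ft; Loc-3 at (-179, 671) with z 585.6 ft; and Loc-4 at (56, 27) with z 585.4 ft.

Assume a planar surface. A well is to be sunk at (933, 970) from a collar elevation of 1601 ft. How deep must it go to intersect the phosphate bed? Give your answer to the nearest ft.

Let the plane be z = a·E + b·N + c.
Loc-3−Loc-2: −846a + 534b = −418.7;  Loc-4−Loc-2: −611a − 110b = −418.9.
Solving gives a = 0.64328, b = 0.23505.
Then c = 1004.3 − a·667 − b·137 = 543.03.
At (933, 970): z_contact = 600.2 + 228.0 + 543.03 = 1371.2 ft.
Depth below ground = 1601 − 1371.2 = 230 ft.

230 ft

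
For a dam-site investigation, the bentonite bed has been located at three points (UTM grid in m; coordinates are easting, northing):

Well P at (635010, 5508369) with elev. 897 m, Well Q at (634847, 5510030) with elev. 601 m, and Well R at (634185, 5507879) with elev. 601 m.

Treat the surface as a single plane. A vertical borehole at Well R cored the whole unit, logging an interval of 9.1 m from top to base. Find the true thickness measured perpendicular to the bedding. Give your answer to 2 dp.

8.27 m

Let the plane be z = a·easting + b·northing + c.
Well Q−Well P: −163a + 1661b = −296;  Well R−Well P: −825a − 490b = −296.
Solving gives a = 0.43904, b = −0.13512.
|∇z| = √(a²+b²) = 0.45936, so dip δ = arctan(0.45936) = 24.67°.
True thickness = vertical thickness × cos δ = 9.1 × cos 24.67° = 8.27 m.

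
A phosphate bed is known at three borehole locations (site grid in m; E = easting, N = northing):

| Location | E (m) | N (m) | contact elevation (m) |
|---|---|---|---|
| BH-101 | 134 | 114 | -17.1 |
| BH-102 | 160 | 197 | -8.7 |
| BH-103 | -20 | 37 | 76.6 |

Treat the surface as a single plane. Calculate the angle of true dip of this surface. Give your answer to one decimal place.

Let the plane be z = a·E + b·N + c.
BH-102−BH-101: 26a + 83b = 8.4;  BH-103−BH-101: −154a − 77b = 93.7.
Solving gives a = −0.78144, b = 0.34599.
Gradient magnitude |∇z| = √(a² + b²) = √(0.61065 + 0.11971) = 0.85461.
True dip = arctan(0.85461) = 40.5°, dipping toward ESE (azimuth ≈ 114°).

40.5°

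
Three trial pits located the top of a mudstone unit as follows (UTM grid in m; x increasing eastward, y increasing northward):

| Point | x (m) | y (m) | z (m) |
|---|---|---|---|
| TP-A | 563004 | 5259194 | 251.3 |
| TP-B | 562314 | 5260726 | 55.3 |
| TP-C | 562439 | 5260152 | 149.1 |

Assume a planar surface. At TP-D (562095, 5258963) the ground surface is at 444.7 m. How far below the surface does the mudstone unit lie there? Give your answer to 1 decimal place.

9.3 m

Let the plane be z = a·x + b·y + c.
TP-B−TP-A: −690a + 1532b = −196;  TP-C−TP-A: −565a + 958b = −102.2.
Solving gives a = −0.152510755, b = −0.196626907.
Then c = 251.3 − a·563004 − b·5259194 = 1120214.51.
At (562095, 5258963): z_contact = −85725.53 − 1034053.63 + 1120214.51 = 435.35 m.
Depth below ground = 444.7 − 435.35 = 9.3 m.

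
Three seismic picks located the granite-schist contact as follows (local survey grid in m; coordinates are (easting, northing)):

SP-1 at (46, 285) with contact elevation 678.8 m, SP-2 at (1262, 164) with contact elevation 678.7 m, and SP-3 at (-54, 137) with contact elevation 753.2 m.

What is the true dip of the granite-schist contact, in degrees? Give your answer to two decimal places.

Let the plane be z = a·E + b·N + c.
SP-2−SP-1: 1216a − 121b = −0.1;  SP-3−SP-1: −100a − 148b = 74.4.
Solving gives a = −0.04695, b = −0.47098.
Gradient magnitude |∇z| = √(a² + b²) = √(0.00220 + 0.22182) = 0.47332.
True dip = arctan(0.47332) = 25.33°, dipping toward N (azimuth ≈ 006°).

25.33°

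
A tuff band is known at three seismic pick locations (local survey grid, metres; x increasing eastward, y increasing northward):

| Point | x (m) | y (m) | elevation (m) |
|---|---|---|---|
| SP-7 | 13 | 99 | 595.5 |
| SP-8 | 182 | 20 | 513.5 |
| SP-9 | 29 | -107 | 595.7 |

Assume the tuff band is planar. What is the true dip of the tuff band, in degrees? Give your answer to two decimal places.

26.82°

Let the plane be z = a·x + b·y + c.
SP-8−SP-7: 169a − 79b = −82;  SP-9−SP-7: 16a − 206b = 0.2.
Solving gives a = −0.50396, b = −0.04011.
Gradient magnitude |∇z| = √(a² + b²) = √(0.25397 + 0.00161) = 0.50555.
True dip = arctan(0.50555) = 26.82°, dipping toward E (azimuth ≈ 085°).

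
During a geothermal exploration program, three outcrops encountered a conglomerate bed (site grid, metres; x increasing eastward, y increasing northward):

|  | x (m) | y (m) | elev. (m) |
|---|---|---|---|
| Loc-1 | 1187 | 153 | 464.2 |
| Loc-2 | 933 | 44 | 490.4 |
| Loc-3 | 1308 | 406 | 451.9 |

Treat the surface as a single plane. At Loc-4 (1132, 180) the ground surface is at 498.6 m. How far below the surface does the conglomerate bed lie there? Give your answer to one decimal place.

28.7 m

Two edge vectors: Loc-1→Loc-2 = (-254, -109, 26.2), Loc-1→Loc-3 = (121, 253, -12.3).
Normal n = (Loc-1→Loc-2) × (Loc-1→Loc-3) = (-5287.9, 46, -51073).
So ∂z/∂x = −n_x/n_z = −0.103536 and ∂z/∂y = −n_y/n_z = 0.000901.
Intercept c from Loc-1: 464.2 + 122.90 − 0.14 = 586.96.
At (1132, 180): z_contact = −117.20 + 0.16 + 586.96 = 469.92 m.
Depth below ground = 498.6 − 469.92 = 28.7 m.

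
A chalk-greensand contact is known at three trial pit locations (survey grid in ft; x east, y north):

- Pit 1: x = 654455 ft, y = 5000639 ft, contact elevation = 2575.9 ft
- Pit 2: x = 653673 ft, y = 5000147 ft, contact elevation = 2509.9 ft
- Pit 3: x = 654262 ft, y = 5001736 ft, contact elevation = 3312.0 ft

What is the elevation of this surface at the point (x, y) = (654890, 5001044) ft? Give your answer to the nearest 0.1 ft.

Let the plane be z = a·x + b·y + c.
Pit 2−Pit 1: −782a − 492b = −66;  Pit 3−Pit 1: −193a + 1097b = 736.1.
Solving gives a = −0.304110158, b = 0.617508422.
Then c = 2575.9 − a·654455 − b·5000639 = −2886334.39.
At (654890, 5001044): z = −199158.7 + 3088186.8 − 2886334.39 = 2693.7 ft.

2693.7 ft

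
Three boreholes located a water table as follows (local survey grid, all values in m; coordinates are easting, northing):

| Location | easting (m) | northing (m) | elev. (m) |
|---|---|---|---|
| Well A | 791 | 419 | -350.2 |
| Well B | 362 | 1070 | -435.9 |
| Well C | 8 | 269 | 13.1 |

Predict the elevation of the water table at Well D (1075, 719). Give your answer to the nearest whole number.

-577 m

Let the plane be z = a·easting + b·northing + c.
Well B−Well A: −429a + 651b = −85.7;  Well C−Well A: −783a − 150b = 363.3.
Solving gives a = −0.38958, b = −0.38837.
Then c = -350.2 − a·791 − b·419 = 120.69.
At (1075, 719): z = −418.8 − 279.2 + 120.69 = -577.4 m.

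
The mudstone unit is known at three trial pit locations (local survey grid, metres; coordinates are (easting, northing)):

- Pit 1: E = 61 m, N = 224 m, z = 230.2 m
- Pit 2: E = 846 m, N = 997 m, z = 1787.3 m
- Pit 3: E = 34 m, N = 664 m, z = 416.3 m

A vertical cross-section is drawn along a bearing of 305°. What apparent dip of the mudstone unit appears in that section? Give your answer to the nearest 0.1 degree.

42.5°

Two edge vectors: Pit 1→Pit 2 = (785, 773, 1557.1), Pit 1→Pit 3 = (-27, 440, 186.1).
Normal n = (Pit 1→Pit 2) × (Pit 1→Pit 3) = (-541268.7, -188130.2, 366271).
So ∂z/∂E = −n_x/n_z = 1.47778 and ∂z/∂N = −n_y/n_z = 0.51364.
Unit vector along 305° is (sin 305°, cos 305°) = (-0.8192, 0.5736).
Slope in that direction = a·(-0.8192) + b·(0.5736) = −0.91592.
Apparent dip = arctan|0.91592| = 42.5° (true dip is 57.4°, so apparent ≤ true as expected).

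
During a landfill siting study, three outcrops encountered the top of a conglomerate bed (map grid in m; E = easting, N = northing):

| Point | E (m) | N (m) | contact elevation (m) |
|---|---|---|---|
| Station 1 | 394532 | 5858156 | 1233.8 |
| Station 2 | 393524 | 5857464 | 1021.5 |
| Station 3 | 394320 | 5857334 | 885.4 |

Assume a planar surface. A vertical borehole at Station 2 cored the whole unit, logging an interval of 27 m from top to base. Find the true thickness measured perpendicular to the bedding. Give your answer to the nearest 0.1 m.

Let the plane be z = a·E + b·N + c.
Station 2−Station 1: −1008a − 692b = −212.3;  Station 3−Station 1: −212a − 822b = −348.4.
Solving gives a = −0.09765, b = 0.44903.
|∇z| = √(a²+b²) = 0.45952, so dip δ = arctan(0.45952) = 24.68°.
True thickness = vertical thickness × cos δ = 27 × cos 24.68° = 24.5 m.

24.5 m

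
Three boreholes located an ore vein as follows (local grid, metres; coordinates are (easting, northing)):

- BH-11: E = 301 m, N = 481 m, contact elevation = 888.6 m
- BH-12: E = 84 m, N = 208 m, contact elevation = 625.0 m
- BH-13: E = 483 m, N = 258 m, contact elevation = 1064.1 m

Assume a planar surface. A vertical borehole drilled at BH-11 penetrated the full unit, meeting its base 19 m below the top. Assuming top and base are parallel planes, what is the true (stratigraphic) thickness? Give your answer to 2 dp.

12.83 m

Two edge vectors: BH-11→BH-12 = (-217, -273, -263.6), BH-11→BH-13 = (182, -223, 175.5).
Normal n = (BH-11→BH-12) × (BH-11→BH-13) = (-106694.3, -9891.7, 98077).
So ∂z/∂E = −n_x/n_z = 1.08786 and ∂z/∂N = −n_y/n_z = 0.10086.
|∇z| = √(a²+b²) = 1.09253, so dip δ = arctan(1.09253) = 47.53°.
True thickness = vertical thickness × cos δ = 19 × cos 47.53° = 12.83 m.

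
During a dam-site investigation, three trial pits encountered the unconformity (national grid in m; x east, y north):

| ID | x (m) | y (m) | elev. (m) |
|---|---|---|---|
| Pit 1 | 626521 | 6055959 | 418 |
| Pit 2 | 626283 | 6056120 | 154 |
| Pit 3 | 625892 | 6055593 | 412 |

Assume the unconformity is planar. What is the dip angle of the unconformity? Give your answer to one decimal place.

Let the plane be z = a·x + b·y + c.
Pit 2−Pit 1: −238a + 161b = −264;  Pit 3−Pit 1: −629a − 366b = −6.
Solving gives a = 0.51806, b = −0.87393.
Gradient magnitude |∇z| = √(a² + b²) = √(0.26838 + 0.76375) = 1.01594.
True dip = arctan(1.01594) = 45.5°, dipping toward NNW (azimuth ≈ 329°).

45.5°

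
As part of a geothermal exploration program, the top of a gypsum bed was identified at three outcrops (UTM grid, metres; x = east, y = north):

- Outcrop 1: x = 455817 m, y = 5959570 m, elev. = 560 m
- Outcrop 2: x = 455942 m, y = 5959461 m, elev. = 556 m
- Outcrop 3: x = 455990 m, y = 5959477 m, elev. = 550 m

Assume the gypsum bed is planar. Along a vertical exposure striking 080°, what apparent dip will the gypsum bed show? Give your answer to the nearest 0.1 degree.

Two edge vectors: Outcrop 1→Outcrop 2 = (125, -109, -4), Outcrop 1→Outcrop 3 = (173, -93, -10).
Normal n = (Outcrop 1→Outcrop 2) × (Outcrop 1→Outcrop 3) = (718, 558, 7232).
So ∂z/∂x = −n_x/n_z = −0.09928 and ∂z/∂y = −n_y/n_z = −0.07716.
Unit vector along 080° is (sin 80°, cos 80°) = (0.9848, 0.1736).
Slope in that direction = a·(0.9848) + b·(0.1736) = −0.11117.
Apparent dip = arctan|0.11117| = 6.3° (true dip is 7.2°, so apparent ≤ true as expected).

6.3°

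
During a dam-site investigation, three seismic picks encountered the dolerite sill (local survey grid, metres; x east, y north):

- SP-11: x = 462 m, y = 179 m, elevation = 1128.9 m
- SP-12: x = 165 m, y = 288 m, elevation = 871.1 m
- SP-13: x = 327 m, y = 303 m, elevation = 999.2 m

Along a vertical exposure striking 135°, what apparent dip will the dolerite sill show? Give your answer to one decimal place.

34.6°

Let the plane be z = a·x + b·y + c.
SP-12−SP-11: −297a + 109b = −257.8;  SP-13−SP-11: −135a + 124b = −129.7.
Solving gives a = 0.80631, b = −0.16813.
Unit vector along 135° is (sin 135°, cos 135°) = (0.7071, -0.7071).
Slope in that direction = a·(0.7071) + b·(-0.7071) = 0.68903.
Apparent dip = arctan|0.68903| = 34.6° (true dip is 39.5°, so apparent ≤ true as expected).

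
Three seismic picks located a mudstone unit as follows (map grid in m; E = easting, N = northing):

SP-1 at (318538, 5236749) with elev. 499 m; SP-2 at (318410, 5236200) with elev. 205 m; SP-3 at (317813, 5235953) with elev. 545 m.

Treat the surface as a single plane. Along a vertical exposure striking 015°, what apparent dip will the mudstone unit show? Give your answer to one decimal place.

26.0°

Let the plane be z = a·E + b·N + c.
SP-2−SP-1: −128a − 549b = −294;  SP-3−SP-1: −725a − 796b = 46.
Solving gives a = −0.87553, b = 0.73965.
Unit vector along 015° is (sin 15°, cos 15°) = (0.2588, 0.9659).
Slope in that direction = a·(0.2588) + b·(0.9659) = 0.48784.
Apparent dip = arctan|0.48784| = 26.0° (true dip is 48.9°, so apparent ≤ true as expected).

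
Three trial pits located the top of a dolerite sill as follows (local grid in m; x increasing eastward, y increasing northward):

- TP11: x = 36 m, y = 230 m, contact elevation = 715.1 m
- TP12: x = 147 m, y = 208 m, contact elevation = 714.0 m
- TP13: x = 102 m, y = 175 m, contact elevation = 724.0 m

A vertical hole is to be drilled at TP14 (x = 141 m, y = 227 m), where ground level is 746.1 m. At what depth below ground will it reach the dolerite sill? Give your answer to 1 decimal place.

Two edge vectors: TP11→TP12 = (111, -22, -1.1), TP11→TP13 = (66, -55, 8.9).
Normal n = (TP11→TP12) × (TP11→TP13) = (-256.3, -1060.5, -4653).
So ∂z/∂x = −n_x/n_z = −0.05508 and ∂z/∂y = −n_y/n_z = −0.22792.
Intercept c from TP11: 715.1 + 1.98 + 52.42 = 769.50.
At (141, 227): z_contact = −7.77 − 51.74 + 769.50 = 710.00 m.
Depth below ground = 746.1 − 710.00 = 36.1 m.

36.1 m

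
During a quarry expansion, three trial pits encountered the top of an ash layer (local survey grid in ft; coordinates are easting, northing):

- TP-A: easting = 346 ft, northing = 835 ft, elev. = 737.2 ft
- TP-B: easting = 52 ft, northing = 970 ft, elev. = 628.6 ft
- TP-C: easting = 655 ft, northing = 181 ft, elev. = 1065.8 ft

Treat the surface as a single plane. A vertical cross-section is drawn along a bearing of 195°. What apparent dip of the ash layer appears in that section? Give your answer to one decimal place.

Let the plane be z = a·easting + b·northing + c.
TP-B−TP-A: −294a + 135b = −108.6;  TP-C−TP-A: 309a − 654b = 328.6.
Solving gives a = 0.17709, b = −0.41877.
Unit vector along 195° is (sin 195°, cos 195°) = (-0.2588, -0.9659).
Slope in that direction = a·(-0.2588) + b·(-0.9659) = 0.35867.
Apparent dip = arctan|0.35867| = 19.7° (true dip is 24.5°, so apparent ≤ true as expected).

19.7°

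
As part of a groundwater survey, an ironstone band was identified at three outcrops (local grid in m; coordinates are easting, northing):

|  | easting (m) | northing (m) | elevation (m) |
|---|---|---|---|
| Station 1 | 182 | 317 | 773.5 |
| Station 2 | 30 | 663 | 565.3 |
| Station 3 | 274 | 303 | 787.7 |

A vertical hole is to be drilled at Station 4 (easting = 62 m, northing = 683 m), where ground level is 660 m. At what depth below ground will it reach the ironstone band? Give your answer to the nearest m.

Let the plane be z = a·easting + b·northing + c.
Station 2−Station 1: −152a + 346b = −208.2;  Station 3−Station 1: 92a − 14b = 14.2.
Solving gives a = 0.06728, b = −0.57218.
Then c = 773.5 − a·182 − b·317 = 942.64.
At (62, 683): z_contact = 4.2 − 390.8 + 942.64 = 556.0 m.
Depth below ground = 660 − 556.0 = 104 m.

104 m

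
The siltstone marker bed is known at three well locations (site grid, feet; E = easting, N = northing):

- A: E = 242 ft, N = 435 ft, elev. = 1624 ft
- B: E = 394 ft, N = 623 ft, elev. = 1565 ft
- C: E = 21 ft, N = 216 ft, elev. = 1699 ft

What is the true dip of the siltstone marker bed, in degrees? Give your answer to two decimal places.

Let the plane be z = a·E + b·N + c.
B−A: 152a + 188b = −59;  C−A: −221a − 219b = 75.
Solving gives a = −0.14274, b = −0.19843.
Gradient magnitude |∇z| = √(a² + b²) = √(0.02037 + 0.03937) = 0.24443.
True dip = arctan(0.24443) = 13.74°, dipping toward NE (azimuth ≈ 036°).

13.74°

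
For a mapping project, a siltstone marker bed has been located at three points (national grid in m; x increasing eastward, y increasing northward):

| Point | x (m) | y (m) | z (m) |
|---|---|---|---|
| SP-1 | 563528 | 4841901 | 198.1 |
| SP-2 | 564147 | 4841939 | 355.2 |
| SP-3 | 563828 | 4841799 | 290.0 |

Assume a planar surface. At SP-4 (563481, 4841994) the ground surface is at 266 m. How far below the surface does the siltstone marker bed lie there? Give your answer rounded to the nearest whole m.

Let the plane be z = a·x + b·y + c.
SP-2−SP-1: 619a + 38b = 157.1;  SP-3−SP-1: 300a − 102b = 91.9.
Solving gives a = 0.26183155, b = −0.13088760.
Then c = 198.1 − a·563528 − b·4841901 = 486393.50.
At (563481, 4841994): z_contact = 147537.1 − 633757.0 + 486393.50 = 173.6 m.
Depth below ground = 266 − 173.6 = 92 m.

92 m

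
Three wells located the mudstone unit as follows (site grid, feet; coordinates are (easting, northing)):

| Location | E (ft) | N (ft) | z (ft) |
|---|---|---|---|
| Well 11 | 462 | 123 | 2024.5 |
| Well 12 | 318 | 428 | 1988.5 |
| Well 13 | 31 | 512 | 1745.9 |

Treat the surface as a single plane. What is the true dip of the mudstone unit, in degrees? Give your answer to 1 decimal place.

Let the plane be z = a·E + b·N + c.
Well 12−Well 11: −144a + 305b = −36;  Well 13−Well 11: −431a + 389b = −278.6.
Solving gives a = 0.94075, b = 0.32612.
Gradient magnitude |∇z| = √(a² + b²) = √(0.88500 + 0.10636) = 0.99567.
True dip = arctan(0.99567) = 44.9°, dipping toward WSW (azimuth ≈ 251°).

44.9°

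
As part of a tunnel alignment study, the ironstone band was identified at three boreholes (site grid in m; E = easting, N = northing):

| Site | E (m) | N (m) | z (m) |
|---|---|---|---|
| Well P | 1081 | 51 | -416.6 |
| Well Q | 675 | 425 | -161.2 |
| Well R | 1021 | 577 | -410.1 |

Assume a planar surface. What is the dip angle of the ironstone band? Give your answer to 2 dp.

Let the plane be z = a·E + b·N + c.
Well Q−Well P: −406a + 374b = 255.4;  Well R−Well P: −60a + 526b = 6.5.
Solving gives a = −0.69021, b = −0.06637.
Gradient magnitude |∇z| = √(a² + b²) = √(0.47638 + 0.00441) = 0.69339.
True dip = arctan(0.69339) = 34.74°, dipping toward E (azimuth ≈ 085°).

34.74°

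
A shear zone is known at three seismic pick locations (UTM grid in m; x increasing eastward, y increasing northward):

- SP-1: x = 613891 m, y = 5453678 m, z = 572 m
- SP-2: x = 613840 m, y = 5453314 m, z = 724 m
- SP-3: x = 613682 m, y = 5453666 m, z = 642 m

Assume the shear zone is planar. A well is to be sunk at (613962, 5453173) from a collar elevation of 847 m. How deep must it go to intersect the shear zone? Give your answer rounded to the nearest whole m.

109 m

Let the plane be z = a·x + b·y + c.
SP-2−SP-1: −51a − 364b = 152;  SP-3−SP-1: −209a − 12b = 70.
Solving gives a = −0.31347397, b = −0.37366161.
Then c = 572 − a·613891 − b·5453678 = 2230840.97.
At (613962, 5453173): z_contact = −192461.1 − 2037641.4 + 2230840.97 = 738.4 m.
Depth below ground = 847 − 738.4 = 109 m.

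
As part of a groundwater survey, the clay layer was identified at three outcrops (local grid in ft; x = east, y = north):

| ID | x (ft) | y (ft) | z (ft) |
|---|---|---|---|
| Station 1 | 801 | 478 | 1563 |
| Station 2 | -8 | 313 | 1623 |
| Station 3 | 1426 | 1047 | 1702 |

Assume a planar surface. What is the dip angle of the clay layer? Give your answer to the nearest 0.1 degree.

24.2°

Let the plane be z = a·x + b·y + c.
Station 2−Station 1: −809a − 165b = 60;  Station 3−Station 1: 625a + 569b = 139.
Solving gives a = −0.15979, b = 0.41980.
Gradient magnitude |∇z| = √(a² + b²) = √(0.02553 + 0.17623) = 0.44918.
True dip = arctan(0.44918) = 24.2°, dipping toward SSE (azimuth ≈ 159°).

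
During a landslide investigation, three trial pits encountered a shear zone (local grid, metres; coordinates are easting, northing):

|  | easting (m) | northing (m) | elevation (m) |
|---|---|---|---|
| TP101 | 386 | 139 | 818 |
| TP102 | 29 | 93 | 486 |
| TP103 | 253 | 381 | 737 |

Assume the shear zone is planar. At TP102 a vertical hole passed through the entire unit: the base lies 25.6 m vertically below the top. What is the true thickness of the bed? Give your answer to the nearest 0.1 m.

Two edge vectors: TP101→TP102 = (-357, -46, -332), TP101→TP103 = (-133, 242, -81).
Normal n = (TP101→TP102) × (TP101→TP103) = (84070, 15239, -92512).
So ∂z/∂easting = −n_x/n_z = 0.90875 and ∂z/∂northing = −n_y/n_z = 0.16472.
|∇z| = √(a²+b²) = 0.92356, so dip δ = arctan(0.92356) = 42.72°.
True thickness = vertical thickness × cos δ = 25.6 × cos 42.72° = 18.8 m.

18.8 m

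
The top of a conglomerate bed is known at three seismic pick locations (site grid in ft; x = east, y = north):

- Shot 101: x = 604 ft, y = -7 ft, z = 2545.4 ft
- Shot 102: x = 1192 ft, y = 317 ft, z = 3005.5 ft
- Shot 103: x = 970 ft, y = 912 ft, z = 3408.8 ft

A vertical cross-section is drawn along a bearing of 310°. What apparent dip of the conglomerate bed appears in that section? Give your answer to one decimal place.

Two edge vectors: Shot 101→Shot 102 = (588, 324, 460.1), Shot 101→Shot 103 = (366, 919, 863.4).
Normal n = (Shot 101→Shot 102) × (Shot 101→Shot 103) = (-143090.3, -339282.6, 421788).
So ∂z/∂x = −n_x/n_z = 0.33925 and ∂z/∂y = −n_y/n_z = 0.80439.
Unit vector along 310° is (sin 310°, cos 310°) = (-0.7660, 0.6428).
Slope in that direction = a·(-0.7660) + b·(0.6428) = 0.25717.
Apparent dip = arctan|0.25717| = 14.4° (true dip is 41.1°, so apparent ≤ true as expected).

14.4°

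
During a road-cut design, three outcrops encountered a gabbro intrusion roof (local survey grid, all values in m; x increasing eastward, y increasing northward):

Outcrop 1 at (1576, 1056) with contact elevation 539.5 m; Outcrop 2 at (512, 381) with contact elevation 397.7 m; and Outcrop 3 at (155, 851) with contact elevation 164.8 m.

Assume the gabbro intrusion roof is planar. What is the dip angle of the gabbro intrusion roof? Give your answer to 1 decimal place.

21.9°

Two edge vectors: Outcrop 1→Outcrop 2 = (-1064, -675, -141.8), Outcrop 1→Outcrop 3 = (-1421, -205, -374.7).
Normal n = (Outcrop 1→Outcrop 2) × (Outcrop 1→Outcrop 3) = (223853.5, -197183, -741055).
So ∂z/∂x = −n_x/n_z = 0.30207 and ∂z/∂y = −n_y/n_z = −0.26608.
Gradient magnitude |∇z| = √(a² + b²) = √(0.09125 + 0.07080) = 0.40255.
True dip = arctan(0.40255) = 21.9°, dipping toward NW (azimuth ≈ 311°).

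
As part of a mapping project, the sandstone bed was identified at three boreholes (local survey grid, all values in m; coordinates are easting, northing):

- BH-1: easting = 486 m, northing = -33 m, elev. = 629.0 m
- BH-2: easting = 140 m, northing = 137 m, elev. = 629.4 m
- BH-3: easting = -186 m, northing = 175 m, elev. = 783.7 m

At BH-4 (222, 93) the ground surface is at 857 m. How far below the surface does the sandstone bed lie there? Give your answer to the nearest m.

Two edge vectors: BH-1→BH-2 = (-346, 170, 0.4), BH-1→BH-3 = (-672, 208, 154.7).
Normal n = (BH-1→BH-2) × (BH-1→BH-3) = (26215.8, 53257.4, 42272).
So ∂z/∂easting = −n_x/n_z = −0.62017 and ∂z/∂northing = −n_y/n_z = −1.25987.
Intercept c from BH-1: 629 + 301.40 − 41.58 = 888.83.
At (222, 93): z_contact = −137.7 − 117.2 + 888.83 = 634.0 m.
Depth below ground = 857 − 634.0 = 223 m.

223 m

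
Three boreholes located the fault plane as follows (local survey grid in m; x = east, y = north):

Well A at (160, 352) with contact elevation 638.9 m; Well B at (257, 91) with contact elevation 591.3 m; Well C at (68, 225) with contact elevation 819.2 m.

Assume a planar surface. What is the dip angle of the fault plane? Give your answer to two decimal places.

56.41°

Two edge vectors: Well A→Well B = (97, -261, -47.6), Well A→Well C = (-92, -127, 180.3).
Normal n = (Well A→Well B) × (Well A→Well C) = (-53103.5, -13109.9, -36331).
So ∂z/∂x = −n_x/n_z = −1.46166 and ∂z/∂y = −n_y/n_z = −0.36085.
Gradient magnitude |∇z| = √(a² + b²) = √(2.13644 + 0.13021) = 1.50554.
True dip = arctan(1.50554) = 56.41°, dipping toward ENE (azimuth ≈ 076°).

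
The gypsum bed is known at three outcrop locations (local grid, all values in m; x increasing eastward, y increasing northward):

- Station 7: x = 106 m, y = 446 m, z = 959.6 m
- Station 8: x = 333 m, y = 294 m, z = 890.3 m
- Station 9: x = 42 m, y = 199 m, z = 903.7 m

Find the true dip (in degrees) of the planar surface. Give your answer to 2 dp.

Two edge vectors: Station 7→Station 8 = (227, -152, -69.3), Station 7→Station 9 = (-64, -247, -55.9).
Normal n = (Station 7→Station 8) × (Station 7→Station 9) = (-8620.3, 17124.5, -65797).
So ∂z/∂x = −n_x/n_z = −0.13101 and ∂z/∂y = −n_y/n_z = 0.26026.
Gradient magnitude |∇z| = √(a² + b²) = √(0.01716 + 0.06774) = 0.29138.
True dip = arctan(0.29138) = 16.24°, dipping toward SSE (azimuth ≈ 153°).

16.24°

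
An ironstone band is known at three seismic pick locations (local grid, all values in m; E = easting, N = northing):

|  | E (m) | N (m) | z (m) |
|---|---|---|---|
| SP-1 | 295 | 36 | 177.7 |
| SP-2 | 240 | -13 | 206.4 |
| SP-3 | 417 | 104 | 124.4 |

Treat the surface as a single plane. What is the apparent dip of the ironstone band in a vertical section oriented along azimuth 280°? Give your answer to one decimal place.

13.8°

Let the plane be z = a·E + b·N + c.
SP-2−SP-1: −55a − 49b = 28.7;  SP-3−SP-1: 122a + 68b = −53.3.
Solving gives a = −0.29495, b = −0.25465.
Unit vector along 280° is (sin 280°, cos 280°) = (-0.9848, 0.1736).
Slope in that direction = a·(-0.9848) + b·(0.1736) = 0.24625.
Apparent dip = arctan|0.24625| = 13.8° (true dip is 21.3°, so apparent ≤ true as expected).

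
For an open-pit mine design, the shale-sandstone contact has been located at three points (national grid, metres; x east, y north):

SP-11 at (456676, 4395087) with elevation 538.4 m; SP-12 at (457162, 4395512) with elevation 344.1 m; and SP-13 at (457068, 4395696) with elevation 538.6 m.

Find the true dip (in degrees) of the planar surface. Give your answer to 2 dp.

Two edge vectors: SP-11→SP-12 = (486, 425, -194.3), SP-11→SP-13 = (392, 609, 0.2).
Normal n = (SP-11→SP-12) × (SP-11→SP-13) = (118413.7, -76262.8, 129374).
So ∂z/∂x = −n_x/n_z = −0.91528 and ∂z/∂y = −n_y/n_z = 0.58948.
Gradient magnitude |∇z| = √(a² + b²) = √(0.83774 + 0.34748) = 1.08868.
True dip = arctan(1.08868) = 47.43°, dipping toward ESE (azimuth ≈ 123°).

47.43°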